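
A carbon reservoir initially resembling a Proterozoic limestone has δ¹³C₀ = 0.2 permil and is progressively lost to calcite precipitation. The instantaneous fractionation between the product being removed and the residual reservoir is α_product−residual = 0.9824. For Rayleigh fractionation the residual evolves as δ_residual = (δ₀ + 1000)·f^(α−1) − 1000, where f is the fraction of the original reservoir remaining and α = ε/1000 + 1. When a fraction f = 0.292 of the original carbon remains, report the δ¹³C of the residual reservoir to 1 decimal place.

22.1 permil

Rayleigh residual: δ_res = (δ₀ + 1000)·f^(α−1) − 1000
α − 1 = -0.01760
f^(α−1) = 0.292^(-0.01760) = 1.021902
δ_res = (0.2 + 1000) × 1.021902 − 1000 = 1022.106 − 1000 = 22.11 permil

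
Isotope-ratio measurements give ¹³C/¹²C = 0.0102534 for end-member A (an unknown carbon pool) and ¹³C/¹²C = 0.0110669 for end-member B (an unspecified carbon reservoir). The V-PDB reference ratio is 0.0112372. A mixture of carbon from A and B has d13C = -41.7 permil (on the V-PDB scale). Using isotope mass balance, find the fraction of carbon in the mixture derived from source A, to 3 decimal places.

δ_A = (0.0102534/0.0112372 − 1)×1000 = (0.912452 − 1)×1000 = -87.548 permil
δ_B = (0.0110669/0.0112372 − 1)×1000 = (0.984845 − 1)×1000 = -15.155 permil
f_A = (δ_mix − δ_B)/(δ_A − δ_B) = (-41.7 − (-15.155))/(-87.548 − (-15.155))
f_A = -26.545 / -72.393 = 0.3667

0.367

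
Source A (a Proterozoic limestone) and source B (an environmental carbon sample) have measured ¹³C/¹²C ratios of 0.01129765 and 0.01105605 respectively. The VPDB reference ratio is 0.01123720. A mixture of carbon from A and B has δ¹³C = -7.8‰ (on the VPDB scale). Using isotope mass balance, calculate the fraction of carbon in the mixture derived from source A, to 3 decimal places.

0.387

δ_A = (0.01129765/0.01123720 − 1)×1000 = (1.005379 − 1)×1000 = 5.379‰
δ_B = (0.01105605/0.01123720 − 1)×1000 = (0.983879 − 1)×1000 = -16.121‰
f_A = (δ_mix − δ_B)/(δ_A − δ_B) = (-7.8 − (-16.121))/(5.379 − (-16.121))
f_A = 8.321 / 21.500 = 0.3870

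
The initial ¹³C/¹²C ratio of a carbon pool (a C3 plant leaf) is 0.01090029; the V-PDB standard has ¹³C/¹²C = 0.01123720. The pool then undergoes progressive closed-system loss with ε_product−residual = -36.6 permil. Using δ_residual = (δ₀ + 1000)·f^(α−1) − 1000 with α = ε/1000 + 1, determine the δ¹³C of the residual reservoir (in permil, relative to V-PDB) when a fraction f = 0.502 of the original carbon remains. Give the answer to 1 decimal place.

-5.2 permil

δ₀ = (0.01090029/0.01123720 − 1)×1000 = (0.970018 − 1)×1000 = -29.982 permil
α − 1 = ε/1000 = -0.0366
f^(α−1) = 0.502^(-0.0366) = 1.025544
δ_res = (-29.982 + 1000) × 1.025544 − 1000 = 994.796 − 1000 = -5.20 permil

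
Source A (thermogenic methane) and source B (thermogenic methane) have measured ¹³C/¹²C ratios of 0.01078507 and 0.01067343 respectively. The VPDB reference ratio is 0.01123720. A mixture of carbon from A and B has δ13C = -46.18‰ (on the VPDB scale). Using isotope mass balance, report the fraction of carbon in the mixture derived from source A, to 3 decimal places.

0.402

δ_A = (0.01078507/0.01123720 − 1)×1000 = (0.959765 − 1)×1000 = -40.235‰
δ_B = (0.01067343/0.01123720 − 1)×1000 = (0.949830 − 1)×1000 = -50.170‰
f_A = (δ_mix − δ_B)/(δ_A − δ_B) = (-46.18 − (-50.170))/(-40.235 − (-50.170))
f_A = 3.990 / 9.935 = 0.4016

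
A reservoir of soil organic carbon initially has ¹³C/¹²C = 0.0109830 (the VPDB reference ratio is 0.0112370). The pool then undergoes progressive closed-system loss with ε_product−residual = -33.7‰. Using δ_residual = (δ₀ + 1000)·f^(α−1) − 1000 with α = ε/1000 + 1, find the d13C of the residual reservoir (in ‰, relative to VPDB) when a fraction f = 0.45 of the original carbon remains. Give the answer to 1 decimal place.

δ₀ = (0.0109830/0.0112370 − 1)×1000 = (0.977396 − 1)×1000 = -22.604‰
α − 1 = ε/1000 = -0.0337
f^(α−1) = 0.45^(-0.0337) = 1.027275
δ_res = (-22.604 + 1000) × 1.027275 − 1000 = 1004.055 − 1000 = 4.05‰

4.1‰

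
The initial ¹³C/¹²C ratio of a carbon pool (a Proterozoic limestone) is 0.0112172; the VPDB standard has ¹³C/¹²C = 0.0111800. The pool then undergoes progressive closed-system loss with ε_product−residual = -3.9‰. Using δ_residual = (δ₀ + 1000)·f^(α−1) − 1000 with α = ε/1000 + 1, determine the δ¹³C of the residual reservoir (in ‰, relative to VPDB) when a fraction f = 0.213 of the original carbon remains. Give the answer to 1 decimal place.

9.4‰

δ₀ = (0.0112172/0.0111800 − 1)×1000 = (1.003327 − 1)×1000 = 3.327‰
α − 1 = ε/1000 = -0.0039
f^(α−1) = 0.213^(-0.0039) = 1.006049
δ_res = (3.327 + 1000) × 1.006049 − 1000 = 1009.397 − 1000 = 9.40‰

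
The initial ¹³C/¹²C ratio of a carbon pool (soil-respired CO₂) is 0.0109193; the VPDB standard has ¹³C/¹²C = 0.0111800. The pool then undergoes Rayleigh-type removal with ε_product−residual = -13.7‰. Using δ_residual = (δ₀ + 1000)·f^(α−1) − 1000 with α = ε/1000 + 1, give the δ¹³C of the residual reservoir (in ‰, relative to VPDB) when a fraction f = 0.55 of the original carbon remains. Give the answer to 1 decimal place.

δ₀ = (0.0109193/0.0111800 − 1)×1000 = (0.976682 − 1)×1000 = -23.318‰
α − 1 = ε/1000 = -0.0137
f^(α−1) = 0.55^(-0.0137) = 1.008224
δ_res = (-23.318 + 1000) × 1.008224 − 1000 = 984.714 − 1000 = -15.29‰

-15.3‰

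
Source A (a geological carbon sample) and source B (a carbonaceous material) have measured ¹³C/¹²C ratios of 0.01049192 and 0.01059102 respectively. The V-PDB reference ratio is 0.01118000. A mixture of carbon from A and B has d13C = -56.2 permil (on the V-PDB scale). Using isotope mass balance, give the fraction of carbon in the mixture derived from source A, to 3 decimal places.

δ_A = (0.01049192/0.01118000 − 1)×1000 = (0.938454 − 1)×1000 = -61.546 permil
δ_B = (0.01059102/0.01118000 − 1)×1000 = (0.947318 − 1)×1000 = -52.682 permil
f_A = (δ_mix − δ_B)/(δ_A − δ_B) = (-56.2 − (-52.682))/(-61.546 − (-52.682))
f_A = -3.518 / -8.864 = 0.3969

0.397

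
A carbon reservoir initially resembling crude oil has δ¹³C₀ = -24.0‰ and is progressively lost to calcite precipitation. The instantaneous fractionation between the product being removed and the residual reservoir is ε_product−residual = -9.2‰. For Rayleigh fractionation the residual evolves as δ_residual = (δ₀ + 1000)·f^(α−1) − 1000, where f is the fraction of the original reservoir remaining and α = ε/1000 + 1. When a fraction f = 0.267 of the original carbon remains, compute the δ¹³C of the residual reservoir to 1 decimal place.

-12.1‰

Rayleigh residual: δ_res = (δ₀ + 1000)·f^(α−1) − 1000
α = ε/1000 + 1 = 0.99080, so α − 1 = -0.00920
f^(α−1) = 0.267^(-0.00920) = 1.012223
δ_res = (-24.0 + 1000) × 1.012223 − 1000 = 987.929 − 1000 = -12.07‰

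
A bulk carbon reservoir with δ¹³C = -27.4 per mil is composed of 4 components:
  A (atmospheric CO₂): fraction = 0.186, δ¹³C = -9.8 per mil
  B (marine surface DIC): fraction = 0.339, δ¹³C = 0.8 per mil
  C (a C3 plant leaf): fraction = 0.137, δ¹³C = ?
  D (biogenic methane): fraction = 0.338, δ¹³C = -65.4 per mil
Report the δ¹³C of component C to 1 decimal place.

Isotope mass balance: δ_bulk = Σ fᵢ·δᵢ.
-27.4 = 0.186×(-9.8) + 0.339×(0.8) + 0.137×δ_C + 0.338×(-65.4)
0.137·δ_C = -27.4 − (-23.657) = -3.743
δ_C = -3.743 / 0.137 = -27.32 per mil

-27.3 per mil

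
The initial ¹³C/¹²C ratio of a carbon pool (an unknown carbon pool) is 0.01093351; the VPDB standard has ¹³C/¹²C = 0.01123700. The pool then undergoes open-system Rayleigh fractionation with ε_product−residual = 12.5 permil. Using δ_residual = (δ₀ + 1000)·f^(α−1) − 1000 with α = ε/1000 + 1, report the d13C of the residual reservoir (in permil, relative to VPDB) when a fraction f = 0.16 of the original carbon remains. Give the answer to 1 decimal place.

δ₀ = (0.01093351/0.01123700 − 1)×1000 = (0.972992 − 1)×1000 = -27.008 permil
α − 1 = ε/1000 = 0.0125
f^(α−1) = 0.16^(0.0125) = 0.977353
δ_res = (-27.008 + 1000) × 0.977353 − 1000 = 950.957 − 1000 = -49.04 permil

-49.0 permil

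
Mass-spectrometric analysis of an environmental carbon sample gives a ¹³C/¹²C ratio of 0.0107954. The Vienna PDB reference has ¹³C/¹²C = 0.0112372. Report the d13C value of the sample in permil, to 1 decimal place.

d13C = (R_sample / R_standard − 1) × 1000
R_sample / R_standard = 0.0107954 / 0.0112372 = 0.960684
d13C = (0.960684 − 1) × 1000 = -39.32 permil

-39.3 permil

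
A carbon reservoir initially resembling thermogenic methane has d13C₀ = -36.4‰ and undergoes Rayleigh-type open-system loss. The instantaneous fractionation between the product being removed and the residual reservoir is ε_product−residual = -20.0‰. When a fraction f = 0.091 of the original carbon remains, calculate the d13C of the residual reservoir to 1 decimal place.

Rayleigh residual: δ_res = (δ₀ + 1000)·f^(α−1) − 1000
α = ε/1000 + 1 = 0.98000, so α − 1 = -0.02000
f^(α−1) = 0.091^(-0.02000) = 1.049106
δ_res = (-36.4 + 1000) × 1.049106 − 1000 = 1010.918 − 1000 = 10.92‰

10.9‰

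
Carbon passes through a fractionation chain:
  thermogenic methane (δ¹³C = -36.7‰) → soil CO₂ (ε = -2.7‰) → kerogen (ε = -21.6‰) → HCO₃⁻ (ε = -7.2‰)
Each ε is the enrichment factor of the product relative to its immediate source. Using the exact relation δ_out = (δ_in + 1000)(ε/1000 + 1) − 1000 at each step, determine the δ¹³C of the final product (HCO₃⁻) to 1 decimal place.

-66.8‰

step 1: δ = (-36.70 + 1000)·(-2.7/1000 + 1) − 1000 = -39.30‰
step 2: δ = (-39.30 + 1000)·(-21.6/1000 + 1) − 1000 = -60.05‰
step 3: δ = (-60.05 + 1000)·(-7.2/1000 + 1) − 1000 = -66.82‰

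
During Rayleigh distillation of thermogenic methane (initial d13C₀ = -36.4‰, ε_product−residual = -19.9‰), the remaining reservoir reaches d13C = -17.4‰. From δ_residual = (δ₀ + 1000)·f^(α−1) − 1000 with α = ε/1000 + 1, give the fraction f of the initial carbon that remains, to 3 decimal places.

0.375

α − 1 = ε/1000 = -0.0199
(δ_res + 1000)/(δ₀ + 1000) = (-17.4 + 1000)/(-36.4 + 1000) = 982.6/963.6 = 1.019718
f = 1.019718^(1/-0.0199) = exp(ln(1.019718)/-0.0199) = exp(0.01953/-0.0199)
f = exp(-0.9812) = 0.3749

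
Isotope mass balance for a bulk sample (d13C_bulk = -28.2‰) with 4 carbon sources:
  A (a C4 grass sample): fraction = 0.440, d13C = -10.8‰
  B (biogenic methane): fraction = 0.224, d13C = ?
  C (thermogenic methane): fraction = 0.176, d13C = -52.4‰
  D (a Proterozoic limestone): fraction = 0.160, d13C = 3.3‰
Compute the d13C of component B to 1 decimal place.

-65.9‰

Isotope mass balance: δ_bulk = Σ fᵢ·δᵢ.
-28.2 = 0.440×(-10.8) + 0.224×δ_B + 0.176×(-52.4) + 0.160×(3.3)
0.224·δ_B = -28.2 − (-13.446) = -14.754
δ_B = -14.754 / 0.224 = -65.86‰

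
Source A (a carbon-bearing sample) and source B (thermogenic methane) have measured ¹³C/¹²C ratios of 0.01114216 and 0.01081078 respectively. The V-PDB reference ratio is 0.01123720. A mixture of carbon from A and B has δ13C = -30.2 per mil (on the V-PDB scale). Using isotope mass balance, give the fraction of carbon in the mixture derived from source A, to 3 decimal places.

0.263

δ_A = (0.01114216/0.01123720 − 1)×1000 = (0.991542 − 1)×1000 = -8.458 per mil
δ_B = (0.01081078/0.01123720 − 1)×1000 = (0.962053 − 1)×1000 = -37.947 per mil
f_A = (δ_mix − δ_B)/(δ_A − δ_B) = (-30.2 − (-37.947))/(-8.458 − (-37.947))
f_A = 7.747 / 29.490 = 0.2627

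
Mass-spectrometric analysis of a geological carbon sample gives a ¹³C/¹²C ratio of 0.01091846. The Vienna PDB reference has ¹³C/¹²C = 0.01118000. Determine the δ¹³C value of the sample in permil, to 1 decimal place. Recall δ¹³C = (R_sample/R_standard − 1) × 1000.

δ¹³C = (R_sample / R_standard − 1) × 1000
R_sample / R_standard = 0.01091846 / 0.01118000 = 0.976606
δ¹³C = (0.976606 − 1) × 1000 = -23.39 permil

-23.4 permil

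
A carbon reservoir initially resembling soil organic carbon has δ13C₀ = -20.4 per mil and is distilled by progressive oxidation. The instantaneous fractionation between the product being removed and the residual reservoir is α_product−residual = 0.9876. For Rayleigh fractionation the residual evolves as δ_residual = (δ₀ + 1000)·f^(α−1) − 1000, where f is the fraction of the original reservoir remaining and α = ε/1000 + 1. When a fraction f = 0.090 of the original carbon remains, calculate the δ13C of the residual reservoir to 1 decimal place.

Rayleigh residual: δ_res = (δ₀ + 1000)·f^(α−1) − 1000
α − 1 = -0.01240
f^(α−1) = 0.090^(-0.01240) = 1.030309
δ_res = (-20.4 + 1000) × 1.030309 − 1000 = 1009.290 − 1000 = 9.29 per mil

9.3 per mil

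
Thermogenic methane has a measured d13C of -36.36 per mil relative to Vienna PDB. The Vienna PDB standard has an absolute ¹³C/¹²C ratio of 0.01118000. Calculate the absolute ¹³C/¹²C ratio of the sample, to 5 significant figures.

R_sample = R_standard × (d13C/1000 + 1)
R_sample = 0.01118000 × (-36.36/1000 + 1) = 0.01118000 × 0.963640
R_sample = 0.0107735

0.010773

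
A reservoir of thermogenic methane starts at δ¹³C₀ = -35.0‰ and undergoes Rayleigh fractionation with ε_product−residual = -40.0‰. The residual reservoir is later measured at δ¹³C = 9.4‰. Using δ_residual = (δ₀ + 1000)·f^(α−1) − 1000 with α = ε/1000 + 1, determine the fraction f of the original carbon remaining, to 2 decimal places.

α − 1 = ε/1000 = -0.0400
(δ_res + 1000)/(δ₀ + 1000) = (9.4 + 1000)/(-35.0 + 1000) = 1009.4/965.0 = 1.046010
f = 1.046010^(1/-0.0400) = exp(ln(1.046010)/-0.0400) = exp(0.04498/-0.0400)
f = exp(-1.1246) = 0.3248

0.32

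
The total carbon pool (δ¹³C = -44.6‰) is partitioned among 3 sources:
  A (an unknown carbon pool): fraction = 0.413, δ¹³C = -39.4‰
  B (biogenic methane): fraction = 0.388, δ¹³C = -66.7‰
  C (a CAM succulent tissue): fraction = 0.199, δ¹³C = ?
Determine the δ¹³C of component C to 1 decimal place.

Isotope mass balance: δ_bulk = Σ fᵢ·δᵢ.
-44.6 = 0.413×(-39.4) + 0.388×(-66.7) + 0.199×δ_C
0.199·δ_C = -44.6 − (-42.152) = -2.448
δ_C = -2.448 / 0.199 = -12.30‰

-12.3‰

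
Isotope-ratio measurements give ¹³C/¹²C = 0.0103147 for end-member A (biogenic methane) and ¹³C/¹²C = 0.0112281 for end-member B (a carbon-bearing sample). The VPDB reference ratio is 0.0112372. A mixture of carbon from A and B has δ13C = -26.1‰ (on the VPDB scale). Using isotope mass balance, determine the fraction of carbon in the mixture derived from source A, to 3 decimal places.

δ_A = (0.0103147/0.0112372 − 1)×1000 = (0.917907 − 1)×1000 = -82.093‰
δ_B = (0.0112281/0.0112372 − 1)×1000 = (0.999190 − 1)×1000 = -0.810‰
f_A = (δ_mix − δ_B)/(δ_A − δ_B) = (-26.1 − (-0.810))/(-82.093 − (-0.810))
f_A = -25.290 / -81.284 = 0.3111

0.311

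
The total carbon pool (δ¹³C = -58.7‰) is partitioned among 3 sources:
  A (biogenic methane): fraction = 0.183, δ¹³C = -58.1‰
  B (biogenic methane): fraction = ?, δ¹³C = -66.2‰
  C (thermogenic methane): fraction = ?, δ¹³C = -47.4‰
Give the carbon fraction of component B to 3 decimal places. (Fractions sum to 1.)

0.497

Let f_B and f_C be the unknown fractions; fractions sum to 1 so f_B + f_C = 0.817.
Mass balance: Σ fᵢ·δᵢ = δ_bulk ⇒ f_B·(-66.2) + f_C·(-47.4) = -58.7 − (-10.632) = -48.068
Substitute f_C = 0.817 − f_B:
f_B·(-66.2 − -47.4) = -48.068 − 0.817×(-47.4) = -9.342
f_B = -9.342 / -18.8 = 0.4969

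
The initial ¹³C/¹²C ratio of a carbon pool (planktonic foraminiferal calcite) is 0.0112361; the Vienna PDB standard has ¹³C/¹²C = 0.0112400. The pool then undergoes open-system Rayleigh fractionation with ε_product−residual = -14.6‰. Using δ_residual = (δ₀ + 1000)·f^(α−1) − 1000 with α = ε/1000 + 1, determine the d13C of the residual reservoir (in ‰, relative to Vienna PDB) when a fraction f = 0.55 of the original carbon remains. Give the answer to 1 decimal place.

δ₀ = (0.0112361/0.0112400 − 1)×1000 = (0.999653 − 1)×1000 = -0.347‰
α − 1 = ε/1000 = -0.0146
f^(α−1) = 0.55^(-0.0146) = 1.008767
δ_res = (-0.347 + 1000) × 1.008767 − 1000 = 1008.417 − 1000 = 8.42‰

8.4‰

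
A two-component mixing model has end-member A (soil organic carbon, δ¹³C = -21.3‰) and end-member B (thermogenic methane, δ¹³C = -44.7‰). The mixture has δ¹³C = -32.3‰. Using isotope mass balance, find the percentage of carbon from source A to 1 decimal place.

δ_mix = f_A·δ_A + (1 − f_A)·δ_B  ⇒  f_A = (δ_mix − δ_B)/(δ_A − δ_B)
f_A = (-32.3 − (-44.7)) / (-21.3 − (-44.7))
f_A = 12.4 / 23.4 = 0.5299

53.0%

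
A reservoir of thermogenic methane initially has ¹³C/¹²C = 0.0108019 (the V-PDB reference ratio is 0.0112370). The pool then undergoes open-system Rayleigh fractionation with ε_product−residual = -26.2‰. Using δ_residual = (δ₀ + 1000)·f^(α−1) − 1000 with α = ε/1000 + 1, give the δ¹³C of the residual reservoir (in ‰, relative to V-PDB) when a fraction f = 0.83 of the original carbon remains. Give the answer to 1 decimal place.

-34.0‰

δ₀ = (0.0108019/0.0112370 − 1)×1000 = (0.961280 − 1)×1000 = -38.720‰
α − 1 = ε/1000 = -0.0262
f^(α−1) = 0.83^(-0.0262) = 1.004894
δ_res = (-38.720 + 1000) × 1.004894 − 1000 = 965.984 − 1000 = -34.02‰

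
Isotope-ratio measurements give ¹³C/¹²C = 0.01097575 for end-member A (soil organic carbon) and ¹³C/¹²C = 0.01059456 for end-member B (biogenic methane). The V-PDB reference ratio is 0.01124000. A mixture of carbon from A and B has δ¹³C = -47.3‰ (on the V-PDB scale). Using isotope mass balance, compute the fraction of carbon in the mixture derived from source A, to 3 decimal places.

δ_A = (0.01097575/0.01124000 − 1)×1000 = (0.976490 − 1)×1000 = -23.510‰
δ_B = (0.01059456/0.01124000 − 1)×1000 = (0.942577 − 1)×1000 = -57.423‰
f_A = (δ_mix − δ_B)/(δ_A − δ_B) = (-47.3 − (-57.423))/(-23.510 − (-57.423))
f_A = 10.123 / 33.914 = 0.2985

0.299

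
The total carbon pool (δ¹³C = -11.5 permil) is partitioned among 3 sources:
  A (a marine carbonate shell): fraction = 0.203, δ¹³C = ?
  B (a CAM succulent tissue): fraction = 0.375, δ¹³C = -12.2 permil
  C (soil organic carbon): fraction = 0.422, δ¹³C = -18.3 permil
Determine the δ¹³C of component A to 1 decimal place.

Isotope mass balance: δ_bulk = Σ fᵢ·δᵢ.
-11.5 = 0.203×δ_A + 0.375×(-12.2) + 0.422×(-18.3)
0.203·δ_A = -11.5 − (-12.298) = 0.798
δ_A = 0.798 / 0.203 = 3.93 permil

3.9 permil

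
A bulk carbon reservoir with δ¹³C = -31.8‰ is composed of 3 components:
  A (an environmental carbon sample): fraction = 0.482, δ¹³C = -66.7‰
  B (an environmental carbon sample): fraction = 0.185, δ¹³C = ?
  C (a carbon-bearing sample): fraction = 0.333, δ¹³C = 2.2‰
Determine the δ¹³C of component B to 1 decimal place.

Isotope mass balance: δ_bulk = Σ fᵢ·δᵢ.
-31.8 = 0.482×(-66.7) + 0.185×δ_B + 0.333×(2.2)
0.185·δ_B = -31.8 − (-31.417) = -0.383
δ_B = -0.383 / 0.185 = -2.07‰

-2.1‰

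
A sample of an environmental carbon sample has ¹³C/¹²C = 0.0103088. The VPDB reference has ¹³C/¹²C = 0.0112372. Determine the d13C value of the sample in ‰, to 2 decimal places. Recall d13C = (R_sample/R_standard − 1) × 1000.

d13C = (R_sample / R_standard − 1) × 1000
R_sample / R_standard = 0.0103088 / 0.0112372 = 0.917382
d13C = (0.917382 − 1) × 1000 = -82.618‰

-82.62‰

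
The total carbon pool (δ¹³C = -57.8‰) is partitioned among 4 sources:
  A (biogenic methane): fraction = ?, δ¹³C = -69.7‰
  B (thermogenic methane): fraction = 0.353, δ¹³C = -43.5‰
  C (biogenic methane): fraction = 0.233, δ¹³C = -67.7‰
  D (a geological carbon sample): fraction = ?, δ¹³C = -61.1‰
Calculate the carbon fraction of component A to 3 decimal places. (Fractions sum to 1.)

0.160

Let f_A and f_D be the unknown fractions; fractions sum to 1 so f_A + f_D = 0.414.
Mass balance: Σ fᵢ·δᵢ = δ_bulk ⇒ f_A·(-69.7) + f_D·(-61.1) = -57.8 − (-31.130) = -26.670
Substitute f_D = 0.414 − f_A:
f_A·(-69.7 − -61.1) = -26.670 − 0.414×(-61.1) = -1.375
f_A = -1.375 / -8.6 = 0.1599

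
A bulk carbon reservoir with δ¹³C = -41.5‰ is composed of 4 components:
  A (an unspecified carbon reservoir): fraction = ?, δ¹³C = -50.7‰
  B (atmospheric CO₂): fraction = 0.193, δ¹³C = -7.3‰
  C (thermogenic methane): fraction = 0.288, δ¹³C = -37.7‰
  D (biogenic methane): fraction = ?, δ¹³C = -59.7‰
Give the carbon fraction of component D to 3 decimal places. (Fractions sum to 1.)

Let f_D and f_A be the unknown fractions; fractions sum to 1 so f_D + f_A = 0.519.
Mass balance: Σ fᵢ·δᵢ = δ_bulk ⇒ f_D·(-59.7) + f_A·(-50.7) = -41.5 − (-12.267) = -29.233
Substitute f_A = 0.519 − f_D:
f_D·(-59.7 − -50.7) = -29.233 − 0.519×(-50.7) = -2.920
f_D = -2.920 / -9.0 = 0.3245

0.324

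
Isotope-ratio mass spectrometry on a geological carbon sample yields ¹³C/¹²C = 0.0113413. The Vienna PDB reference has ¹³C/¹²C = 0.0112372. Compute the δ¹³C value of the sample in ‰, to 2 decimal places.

δ¹³C = (R_sample / R_standard − 1) × 1000
R_sample / R_standard = 0.0113413 / 0.0112372 = 1.009264
δ¹³C = (1.009264 − 1) × 1000 = 9.264‰

9.26‰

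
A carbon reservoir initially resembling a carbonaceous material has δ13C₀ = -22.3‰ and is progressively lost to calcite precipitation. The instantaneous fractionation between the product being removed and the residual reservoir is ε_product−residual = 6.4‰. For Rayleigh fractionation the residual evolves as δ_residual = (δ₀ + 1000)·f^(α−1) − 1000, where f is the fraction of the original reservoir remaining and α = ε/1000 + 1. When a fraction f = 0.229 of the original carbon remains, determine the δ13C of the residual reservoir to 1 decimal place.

-31.5‰

Rayleigh residual: δ_res = (δ₀ + 1000)·f^(α−1) − 1000
α = ε/1000 + 1 = 1.00640, so α − 1 = 0.00640
f^(α−1) = 0.229^(0.00640) = 0.990611
δ_res = (-22.3 + 1000) × 0.990611 − 1000 = 968.520 − 1000 = -31.48‰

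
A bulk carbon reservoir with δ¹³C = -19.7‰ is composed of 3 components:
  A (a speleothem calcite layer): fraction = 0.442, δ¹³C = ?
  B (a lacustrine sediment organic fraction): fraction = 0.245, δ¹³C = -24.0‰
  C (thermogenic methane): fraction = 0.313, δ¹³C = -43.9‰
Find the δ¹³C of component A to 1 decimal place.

Isotope mass balance: δ_bulk = Σ fᵢ·δᵢ.
-19.7 = 0.442×δ_A + 0.245×(-24.0) + 0.313×(-43.9)
0.442·δ_A = -19.7 − (-19.621) = -0.079
δ_A = -0.079 / 0.442 = -0.18‰

-0.2‰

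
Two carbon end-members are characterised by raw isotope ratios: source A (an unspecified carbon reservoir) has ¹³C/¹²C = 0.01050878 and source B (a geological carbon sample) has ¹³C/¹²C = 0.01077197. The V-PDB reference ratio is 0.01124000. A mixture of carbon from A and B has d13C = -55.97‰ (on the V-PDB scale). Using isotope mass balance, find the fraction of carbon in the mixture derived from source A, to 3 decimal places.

0.612

δ_A = (0.01050878/0.01124000 − 1)×1000 = (0.934945 − 1)×1000 = -65.055‰
δ_B = (0.01077197/0.01124000 − 1)×1000 = (0.958360 − 1)×1000 = -41.640‰
f_A = (δ_mix − δ_B)/(δ_A − δ_B) = (-55.97 − (-41.640))/(-65.055 − (-41.640))
f_A = -14.330 / -23.415 = 0.6120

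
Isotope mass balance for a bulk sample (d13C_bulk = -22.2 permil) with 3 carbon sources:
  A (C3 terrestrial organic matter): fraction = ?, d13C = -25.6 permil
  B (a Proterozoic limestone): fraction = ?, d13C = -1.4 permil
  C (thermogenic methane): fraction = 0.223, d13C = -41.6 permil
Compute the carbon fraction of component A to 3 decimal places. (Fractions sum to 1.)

Let f_A and f_B be the unknown fractions; fractions sum to 1 so f_A + f_B = 0.777.
Mass balance: Σ fᵢ·δᵢ = δ_bulk ⇒ f_A·(-25.6) + f_B·(-1.4) = -22.2 − (-9.277) = -12.923
Substitute f_B = 0.777 − f_A:
f_A·(-25.6 − -1.4) = -12.923 − 0.777×(-1.4) = -11.835
f_A = -11.835 / -24.2 = 0.4891

0.489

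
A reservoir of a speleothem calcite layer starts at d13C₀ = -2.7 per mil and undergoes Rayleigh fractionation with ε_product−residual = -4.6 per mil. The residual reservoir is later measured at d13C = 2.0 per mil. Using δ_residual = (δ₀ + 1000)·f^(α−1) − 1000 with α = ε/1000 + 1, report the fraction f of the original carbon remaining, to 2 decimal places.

0.36

α − 1 = ε/1000 = -0.0046
(δ_res + 1000)/(δ₀ + 1000) = (2.0 + 1000)/(-2.7 + 1000) = 1002.0/997.3 = 1.004713
f = 1.004713^(1/-0.0046) = exp(ln(1.004713)/-0.0046) = exp(0.00470/-0.0046)
f = exp(-1.0221) = 0.3598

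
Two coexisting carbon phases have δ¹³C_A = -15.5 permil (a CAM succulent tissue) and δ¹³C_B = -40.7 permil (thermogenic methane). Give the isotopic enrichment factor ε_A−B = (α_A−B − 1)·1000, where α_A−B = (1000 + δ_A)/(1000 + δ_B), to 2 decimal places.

α_A−B = (1000 + -15.5) / (1000 + -40.7) = 984.5 / 959.3 = 1.026269
ε_A−B = (1.026269 − 1) × 1000 = 26.269 permil
(The approximation ε ≈ δ_A − δ_B would give 25.2 permil.)

26.27 permil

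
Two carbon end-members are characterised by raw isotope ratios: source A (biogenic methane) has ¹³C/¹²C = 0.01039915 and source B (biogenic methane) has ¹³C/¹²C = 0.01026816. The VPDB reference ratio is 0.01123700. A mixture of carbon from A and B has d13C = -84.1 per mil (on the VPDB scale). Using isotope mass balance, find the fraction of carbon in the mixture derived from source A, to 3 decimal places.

δ_A = (0.01039915/0.01123700 − 1)×1000 = (0.925438 − 1)×1000 = -74.562 per mil
δ_B = (0.01026816/0.01123700 − 1)×1000 = (0.913781 − 1)×1000 = -86.219 per mil
f_A = (δ_mix − δ_B)/(δ_A − δ_B) = (-84.1 − (-86.219))/(-74.562 − (-86.219))
f_A = 2.119 / 11.657 = 0.1818

0.182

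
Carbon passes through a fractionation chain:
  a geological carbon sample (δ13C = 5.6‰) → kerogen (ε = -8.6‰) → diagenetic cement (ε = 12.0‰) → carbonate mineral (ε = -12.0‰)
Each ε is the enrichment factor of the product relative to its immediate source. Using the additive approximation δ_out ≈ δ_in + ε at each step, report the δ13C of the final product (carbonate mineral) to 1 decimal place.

-3.0‰

step 1: δ ≈ 5.6 + (-8.6) = -3.0‰
step 2: δ ≈ -3.0 + (12.0) = 9.0‰
step 3: δ ≈ 9.0 + (-12.0) = -3.0‰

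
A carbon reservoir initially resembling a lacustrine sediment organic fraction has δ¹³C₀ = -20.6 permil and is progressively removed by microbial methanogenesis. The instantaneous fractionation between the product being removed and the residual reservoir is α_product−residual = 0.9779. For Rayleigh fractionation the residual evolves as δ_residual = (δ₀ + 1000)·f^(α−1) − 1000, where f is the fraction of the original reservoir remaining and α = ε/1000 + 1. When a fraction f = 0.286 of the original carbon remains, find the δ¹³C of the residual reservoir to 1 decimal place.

6.9 permil

Rayleigh residual: δ_res = (δ₀ + 1000)·f^(α−1) − 1000
α − 1 = -0.02210
f^(α−1) = 0.286^(-0.02210) = 1.028050
δ_res = (-20.6 + 1000) × 1.028050 − 1000 = 1006.872 − 1000 = 6.87 permil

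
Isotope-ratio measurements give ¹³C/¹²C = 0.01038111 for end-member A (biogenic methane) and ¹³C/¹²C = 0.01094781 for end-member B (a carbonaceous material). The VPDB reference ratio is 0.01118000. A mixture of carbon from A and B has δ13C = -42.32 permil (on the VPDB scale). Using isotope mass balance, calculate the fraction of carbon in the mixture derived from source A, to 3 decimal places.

δ_A = (0.01038111/0.01118000 − 1)×1000 = (0.928543 − 1)×1000 = -71.457 permil
δ_B = (0.01094781/0.01118000 − 1)×1000 = (0.979232 − 1)×1000 = -20.768 permil
f_A = (δ_mix − δ_B)/(δ_A − δ_B) = (-42.32 − (-20.768))/(-71.457 − (-20.768))
f_A = -21.552 / -50.689 = 0.4252

0.425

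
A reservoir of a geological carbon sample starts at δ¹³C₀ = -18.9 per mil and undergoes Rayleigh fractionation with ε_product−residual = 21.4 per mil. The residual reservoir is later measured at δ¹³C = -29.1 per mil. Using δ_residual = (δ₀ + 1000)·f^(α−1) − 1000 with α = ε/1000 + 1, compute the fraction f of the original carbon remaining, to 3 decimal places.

α − 1 = ε/1000 = 0.0214
(δ_res + 1000)/(δ₀ + 1000) = (-29.1 + 1000)/(-18.9 + 1000) = 970.9/981.1 = 0.989604
f = 0.989604^(1/0.0214) = exp(ln(0.989604)/0.0214) = exp(-0.01045/0.0214)
f = exp(-0.4884) = 0.6136

0.614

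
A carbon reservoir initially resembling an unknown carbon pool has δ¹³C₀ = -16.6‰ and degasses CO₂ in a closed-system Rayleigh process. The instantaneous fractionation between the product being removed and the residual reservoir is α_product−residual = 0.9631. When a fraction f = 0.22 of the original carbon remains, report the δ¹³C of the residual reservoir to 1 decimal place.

Rayleigh residual: δ_res = (δ₀ + 1000)·f^(α−1) − 1000
α − 1 = -0.03690
f^(α−1) = 0.22^(-0.03690) = 1.057462
δ_res = (-16.6 + 1000) × 1.057462 − 1000 = 1039.908 − 1000 = 39.91‰

39.9‰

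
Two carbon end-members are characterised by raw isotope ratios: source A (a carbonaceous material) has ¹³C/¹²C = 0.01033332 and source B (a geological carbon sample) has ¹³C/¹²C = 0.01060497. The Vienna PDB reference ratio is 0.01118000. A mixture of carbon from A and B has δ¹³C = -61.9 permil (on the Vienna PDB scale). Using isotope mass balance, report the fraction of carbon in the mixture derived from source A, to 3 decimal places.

0.431

δ_A = (0.01033332/0.01118000 − 1)×1000 = (0.924268 − 1)×1000 = -75.732 permil
δ_B = (0.01060497/0.01118000 − 1)×1000 = (0.948566 − 1)×1000 = -51.434 permil
f_A = (δ_mix − δ_B)/(δ_A − δ_B) = (-61.9 − (-51.434))/(-75.732 − (-51.434))
f_A = -10.466 / -24.298 = 0.4307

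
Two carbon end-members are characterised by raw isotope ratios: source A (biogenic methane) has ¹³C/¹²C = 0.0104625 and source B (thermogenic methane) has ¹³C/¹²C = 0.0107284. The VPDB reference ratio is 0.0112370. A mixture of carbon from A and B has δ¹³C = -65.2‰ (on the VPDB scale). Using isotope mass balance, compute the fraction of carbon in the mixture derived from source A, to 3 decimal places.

0.843

δ_A = (0.0104625/0.0112370 − 1)×1000 = (0.931076 − 1)×1000 = -68.924‰
δ_B = (0.0107284/0.0112370 − 1)×1000 = (0.954739 − 1)×1000 = -45.261‰
f_A = (δ_mix − δ_B)/(δ_A − δ_B) = (-65.2 − (-45.261))/(-68.924 − (-45.261))
f_A = -19.939 / -23.663 = 0.8426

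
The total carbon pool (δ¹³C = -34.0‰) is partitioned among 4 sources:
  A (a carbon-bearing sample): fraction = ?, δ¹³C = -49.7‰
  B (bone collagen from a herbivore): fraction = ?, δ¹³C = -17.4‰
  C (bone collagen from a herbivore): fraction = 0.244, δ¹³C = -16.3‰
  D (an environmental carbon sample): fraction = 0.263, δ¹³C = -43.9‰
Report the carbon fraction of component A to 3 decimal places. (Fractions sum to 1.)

0.306

Let f_A and f_B be the unknown fractions; fractions sum to 1 so f_A + f_B = 0.493.
Mass balance: Σ fᵢ·δᵢ = δ_bulk ⇒ f_A·(-49.7) + f_B·(-17.4) = -34.0 − (-15.523) = -18.477
Substitute f_B = 0.493 − f_A:
f_A·(-49.7 − -17.4) = -18.477 − 0.493×(-17.4) = -9.899
f_A = -9.899 / -32.3 = 0.3065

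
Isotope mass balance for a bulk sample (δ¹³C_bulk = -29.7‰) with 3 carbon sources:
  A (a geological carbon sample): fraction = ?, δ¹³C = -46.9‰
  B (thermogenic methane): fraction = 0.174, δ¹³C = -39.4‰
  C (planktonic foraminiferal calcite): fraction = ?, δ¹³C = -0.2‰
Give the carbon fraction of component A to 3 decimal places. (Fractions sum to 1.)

0.486

Let f_A and f_C be the unknown fractions; fractions sum to 1 so f_A + f_C = 0.826.
Mass balance: Σ fᵢ·δᵢ = δ_bulk ⇒ f_A·(-46.9) + f_C·(-0.2) = -29.7 − (-6.856) = -22.844
Substitute f_C = 0.826 − f_A:
f_A·(-46.9 − -0.2) = -22.844 − 0.826×(-0.2) = -22.679
f_A = -22.679 / -46.7 = 0.4856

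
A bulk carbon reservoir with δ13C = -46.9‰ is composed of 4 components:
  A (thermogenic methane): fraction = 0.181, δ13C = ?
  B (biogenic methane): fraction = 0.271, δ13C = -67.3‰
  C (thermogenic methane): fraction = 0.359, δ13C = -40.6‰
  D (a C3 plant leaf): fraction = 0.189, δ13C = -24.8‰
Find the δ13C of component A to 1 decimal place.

-51.9‰

Isotope mass balance: δ_bulk = Σ fᵢ·δᵢ.
-46.9 = 0.181×δ_A + 0.271×(-67.3) + 0.359×(-40.6) + 0.189×(-24.8)
0.181·δ_A = -46.9 − (-37.501) = -9.399
δ_A = -9.399 / 0.181 = -51.93‰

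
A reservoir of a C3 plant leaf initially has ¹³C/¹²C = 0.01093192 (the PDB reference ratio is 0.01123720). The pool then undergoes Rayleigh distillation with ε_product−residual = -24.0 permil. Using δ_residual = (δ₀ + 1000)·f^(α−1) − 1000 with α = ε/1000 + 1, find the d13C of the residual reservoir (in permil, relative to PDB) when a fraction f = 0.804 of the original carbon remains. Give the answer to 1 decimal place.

-22.1 permil

δ₀ = (0.01093192/0.01123720 − 1)×1000 = (0.972833 − 1)×1000 = -27.167 permil
α − 1 = ε/1000 = -0.0240
f^(α−1) = 0.804^(-0.0240) = 1.005249
δ_res = (-27.167 + 1000) × 1.005249 − 1000 = 977.940 − 1000 = -22.06 permil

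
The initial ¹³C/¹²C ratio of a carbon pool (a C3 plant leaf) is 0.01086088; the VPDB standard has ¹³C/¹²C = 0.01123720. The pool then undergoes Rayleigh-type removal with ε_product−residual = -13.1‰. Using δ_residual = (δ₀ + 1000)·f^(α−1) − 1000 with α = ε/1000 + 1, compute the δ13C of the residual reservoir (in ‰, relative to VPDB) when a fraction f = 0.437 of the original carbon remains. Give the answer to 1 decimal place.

-23.0‰

δ₀ = (0.01086088/0.01123720 − 1)×1000 = (0.966511 − 1)×1000 = -33.489‰
α − 1 = ε/1000 = -0.0131
f^(α−1) = 0.437^(-0.0131) = 1.010903
δ_res = (-33.489 + 1000) × 1.010903 − 1000 = 977.050 − 1000 = -22.95‰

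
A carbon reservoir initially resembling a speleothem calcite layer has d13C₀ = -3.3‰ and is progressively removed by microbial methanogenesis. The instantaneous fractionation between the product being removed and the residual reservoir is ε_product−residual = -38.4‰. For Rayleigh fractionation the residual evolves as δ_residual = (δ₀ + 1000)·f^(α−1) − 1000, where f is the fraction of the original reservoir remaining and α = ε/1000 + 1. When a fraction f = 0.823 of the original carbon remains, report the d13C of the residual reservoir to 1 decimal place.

Rayleigh residual: δ_res = (δ₀ + 1000)·f^(α−1) − 1000
α = ε/1000 + 1 = 0.96160, so α − 1 = -0.03840
f^(α−1) = 0.823^(-0.03840) = 1.007508
δ_res = (-3.3 + 1000) × 1.007508 − 1000 = 1004.184 − 1000 = 4.18‰

4.2‰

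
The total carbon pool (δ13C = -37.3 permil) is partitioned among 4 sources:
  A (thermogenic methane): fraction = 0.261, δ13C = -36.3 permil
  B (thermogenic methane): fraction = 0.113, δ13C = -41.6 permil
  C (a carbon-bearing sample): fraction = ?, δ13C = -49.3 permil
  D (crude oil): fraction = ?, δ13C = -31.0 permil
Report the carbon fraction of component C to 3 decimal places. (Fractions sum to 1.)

0.203

Let f_C and f_D be the unknown fractions; fractions sum to 1 so f_C + f_D = 0.626.
Mass balance: Σ fᵢ·δᵢ = δ_bulk ⇒ f_C·(-49.3) + f_D·(-31.0) = -37.3 − (-14.175) = -23.125
Substitute f_D = 0.626 − f_C:
f_C·(-49.3 − -31.0) = -23.125 − 0.626×(-31.0) = -3.719
f_C = -3.719 / -18.3 = 0.2032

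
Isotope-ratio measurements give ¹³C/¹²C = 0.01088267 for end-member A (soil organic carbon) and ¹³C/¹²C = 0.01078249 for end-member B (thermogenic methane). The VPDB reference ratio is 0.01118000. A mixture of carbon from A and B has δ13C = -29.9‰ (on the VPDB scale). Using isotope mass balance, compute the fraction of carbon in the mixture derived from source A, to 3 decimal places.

δ_A = (0.01088267/0.01118000 − 1)×1000 = (0.973405 − 1)×1000 = -26.595‰
δ_B = (0.01078249/0.01118000 − 1)×1000 = (0.964445 − 1)×1000 = -35.555‰
f_A = (δ_mix − δ_B)/(δ_A − δ_B) = (-29.9 − (-35.555))/(-26.595 − (-35.555))
f_A = 5.655 / 8.961 = 0.6311

0.631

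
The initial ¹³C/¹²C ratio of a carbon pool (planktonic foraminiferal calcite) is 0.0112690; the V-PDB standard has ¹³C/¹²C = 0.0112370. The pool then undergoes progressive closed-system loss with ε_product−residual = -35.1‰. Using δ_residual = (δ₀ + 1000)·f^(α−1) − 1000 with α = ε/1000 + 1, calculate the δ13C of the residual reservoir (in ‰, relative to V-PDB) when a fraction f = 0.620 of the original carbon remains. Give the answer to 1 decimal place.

δ₀ = (0.0112690/0.0112370 − 1)×1000 = (1.002848 − 1)×1000 = 2.848‰
α − 1 = ε/1000 = -0.0351
f^(α−1) = 0.620^(-0.0351) = 1.016921
δ_res = (2.848 + 1000) × 1.016921 − 1000 = 1019.817 − 1000 = 19.82‰

19.8‰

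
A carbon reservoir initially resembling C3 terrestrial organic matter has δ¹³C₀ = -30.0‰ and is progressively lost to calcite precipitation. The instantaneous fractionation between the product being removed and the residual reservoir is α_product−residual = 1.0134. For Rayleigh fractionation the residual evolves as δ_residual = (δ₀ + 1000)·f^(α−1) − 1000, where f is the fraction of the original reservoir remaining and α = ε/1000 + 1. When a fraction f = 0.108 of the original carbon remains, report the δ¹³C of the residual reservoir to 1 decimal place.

-58.5‰

Rayleigh residual: δ_res = (δ₀ + 1000)·f^(α−1) − 1000
α − 1 = 0.01340
f^(α−1) = 0.108^(0.01340) = 0.970617
δ_res = (-30.0 + 1000) × 0.970617 − 1000 = 941.498 − 1000 = -58.50‰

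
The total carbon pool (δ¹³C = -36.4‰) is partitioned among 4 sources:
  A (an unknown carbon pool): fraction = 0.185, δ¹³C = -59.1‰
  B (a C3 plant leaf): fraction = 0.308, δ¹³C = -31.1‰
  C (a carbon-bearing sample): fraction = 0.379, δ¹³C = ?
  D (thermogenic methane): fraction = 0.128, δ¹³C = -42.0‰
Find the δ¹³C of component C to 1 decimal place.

-27.7‰

Isotope mass balance: δ_bulk = Σ fᵢ·δᵢ.
-36.4 = 0.185×(-59.1) + 0.308×(-31.1) + 0.379×δ_C + 0.128×(-42.0)
0.379·δ_C = -36.4 − (-25.888) = -10.512
δ_C = -10.512 / 0.379 = -27.74‰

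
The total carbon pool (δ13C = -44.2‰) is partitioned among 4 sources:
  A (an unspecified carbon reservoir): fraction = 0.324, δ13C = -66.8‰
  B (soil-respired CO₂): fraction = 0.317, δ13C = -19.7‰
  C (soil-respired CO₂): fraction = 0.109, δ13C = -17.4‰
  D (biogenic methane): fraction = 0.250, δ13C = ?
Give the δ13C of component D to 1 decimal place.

Isotope mass balance: δ_bulk = Σ fᵢ·δᵢ.
-44.2 = 0.324×(-66.8) + 0.317×(-19.7) + 0.109×(-17.4) + 0.250×δ_D
0.250·δ_D = -44.2 − (-29.785) = -14.415
δ_D = -14.415 / 0.250 = -57.66‰

-57.7‰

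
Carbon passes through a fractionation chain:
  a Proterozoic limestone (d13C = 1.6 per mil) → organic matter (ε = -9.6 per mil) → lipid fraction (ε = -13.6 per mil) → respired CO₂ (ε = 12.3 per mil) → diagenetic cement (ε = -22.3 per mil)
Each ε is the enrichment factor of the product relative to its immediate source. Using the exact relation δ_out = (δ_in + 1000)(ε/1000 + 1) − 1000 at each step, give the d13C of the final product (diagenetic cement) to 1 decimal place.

step 1: δ = (1.60 + 1000)·(-9.6/1000 + 1) − 1000 = -8.02 per mil
step 2: δ = (-8.02 + 1000)·(-13.6/1000 + 1) − 1000 = -21.51 per mil
step 3: δ = (-21.51 + 1000)·(12.3/1000 + 1) − 1000 = -9.47 per mil
step 4: δ = (-9.47 + 1000)·(-22.3/1000 + 1) − 1000 = -31.56 per mil

-31.6 per mil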